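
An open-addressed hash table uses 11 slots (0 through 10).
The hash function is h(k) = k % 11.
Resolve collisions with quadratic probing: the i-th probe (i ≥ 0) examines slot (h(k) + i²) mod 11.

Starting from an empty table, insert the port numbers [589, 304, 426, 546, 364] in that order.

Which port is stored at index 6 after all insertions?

589

589: h=6 -> slot 6
304: h=7 -> slot 7
426: h=8 -> slot 8
546: h=7, probe 7,8,0 -> slot 0
364: h=1 -> slot 1
Table: [546, 364, -, -, -, -, 589, 304, 426, -, -]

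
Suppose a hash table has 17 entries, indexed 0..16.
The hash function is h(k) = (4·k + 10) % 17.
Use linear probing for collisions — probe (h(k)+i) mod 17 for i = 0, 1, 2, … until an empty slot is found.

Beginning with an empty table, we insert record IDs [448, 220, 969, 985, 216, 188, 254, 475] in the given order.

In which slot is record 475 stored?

11

448: h=0 → slot 0
220: h=6 → slot 6
969: h=10 → slot 10
985: h=6, probe 6,7 → slot 7
216: h=7, probe 7,8 → slot 8
188: h=14 → slot 14
254: h=6, probe 6,7,8,9 → slot 9
475: h=6, probe 6,7,8,9,10,11 → slot 11
Table: [448, -, -, -, -, -, 220, 985, 216, 254, 969, 475, -, -, 188, -, -]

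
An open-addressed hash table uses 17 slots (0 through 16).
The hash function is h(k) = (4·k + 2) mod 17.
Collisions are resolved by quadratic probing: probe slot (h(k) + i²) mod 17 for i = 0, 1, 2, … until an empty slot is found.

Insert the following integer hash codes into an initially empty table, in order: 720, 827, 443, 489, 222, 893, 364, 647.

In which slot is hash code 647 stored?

Insert 720: h=9, slot 9 empty -> index 9.
Insert 827: h=12, slot 12 empty -> index 12.
Insert 443: h=6, slot 6 empty -> index 6.
Insert 489: h=3, slot 3 empty -> index 3.
Insert 222: h=6, slot 6 occupied -> index 7.
Insert 893: h=4, slot 4 empty -> index 4.
Insert 364: h=13, slot 13 empty -> index 13.
Insert 647: h=6, slots 6,7 occupied -> index 10.
Table: [., ., ., 489, 893, ., 443, 222, ., 720, 647, ., 827, 364, ., ., .]

10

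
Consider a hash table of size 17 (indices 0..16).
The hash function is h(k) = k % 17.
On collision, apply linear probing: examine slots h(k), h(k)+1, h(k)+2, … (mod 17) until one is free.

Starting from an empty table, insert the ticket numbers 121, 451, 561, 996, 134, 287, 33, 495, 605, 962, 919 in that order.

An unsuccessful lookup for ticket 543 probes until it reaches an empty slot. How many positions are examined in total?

7

121 hashes to 2; slot 2 is free -> place at 2.
451 hashes to 9; slot 9 is free -> place at 9.
561 hashes to 0; slot 0 is free -> place at 0.
996 hashes to 10; slot 10 is free -> place at 10.
134 hashes to 15; slot 15 is free -> place at 15.
287 hashes to 15; 15 taken -> place at 16.
33 hashes to 16; 16,0 taken -> place at 1.
495 hashes to 2; 2 taken -> place at 3.
605 hashes to 10; 10 taken -> place at 11.
962 hashes to 10; 10,11 taken -> place at 12.
919 hashes to 1; 1,2,3 taken -> place at 4.
Table: [561, 33, 121, 495, 919, ., ., ., ., 451, 996, 605, 962, ., ., 134, 287]
Lookup 543: h=16, probe 16,0,1,2,3,4,5 → slot 5 empty, not found.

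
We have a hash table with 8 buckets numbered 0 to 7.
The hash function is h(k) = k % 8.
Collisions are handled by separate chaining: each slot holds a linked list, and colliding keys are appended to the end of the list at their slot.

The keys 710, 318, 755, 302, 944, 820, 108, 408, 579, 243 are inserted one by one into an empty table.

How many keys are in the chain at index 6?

Insert 710: h=6, bucket 6 empty -> new chain.
Insert 318: h=6, bucket 6 nonempty -> append to chain.
Insert 755: h=3, bucket 3 empty -> new chain.
Insert 302: h=6, bucket 6 nonempty -> append to chain.
Insert 944: h=0, bucket 0 empty -> new chain.
Insert 820: h=4, bucket 4 empty -> new chain.
Insert 108: h=4, bucket 4 nonempty -> append to chain.
Insert 408: h=0, bucket 0 nonempty -> append to chain.
Insert 579: h=3, bucket 3 nonempty -> append to chain.
Insert 243: h=3, bucket 3 nonempty -> append to chain.
Final buckets:
0: 944 -> 408
1: _
2: _
3: 755 -> 579 -> 243
4: 820 -> 108
5: _
6: 710 -> 318 -> 302
7: _

3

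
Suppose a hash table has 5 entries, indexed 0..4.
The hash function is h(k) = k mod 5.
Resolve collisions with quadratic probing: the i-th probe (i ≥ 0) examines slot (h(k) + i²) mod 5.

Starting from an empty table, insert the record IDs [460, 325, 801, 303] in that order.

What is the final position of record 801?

2

Insert 460: h=0, slot 0 empty → index 0.
Insert 325: h=0, slot 0 occupied → index 1.
Insert 801: h=1, slot 1 occupied → index 2.
Insert 303: h=3, slot 3 empty → index 3.
Table: [460, 325, 801, 303, _]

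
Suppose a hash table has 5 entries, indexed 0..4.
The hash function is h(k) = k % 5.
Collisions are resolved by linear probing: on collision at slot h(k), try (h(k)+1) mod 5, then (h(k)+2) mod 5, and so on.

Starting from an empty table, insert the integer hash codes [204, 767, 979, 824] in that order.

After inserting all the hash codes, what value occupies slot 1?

Insert 204: h=4, slot 4 empty → index 4.
Insert 767: h=2, slot 2 empty → index 2.
Insert 979: h=4, slot 4 occupied → index 0.
Insert 824: h=4, slots 4,0 occupied → index 1.
Table: [979, 824, 767, -, 204]

824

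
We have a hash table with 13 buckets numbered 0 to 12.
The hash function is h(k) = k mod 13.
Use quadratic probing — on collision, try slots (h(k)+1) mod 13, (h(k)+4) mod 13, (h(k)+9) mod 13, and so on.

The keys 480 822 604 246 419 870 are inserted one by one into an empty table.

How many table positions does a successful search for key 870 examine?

480 hashes to 12; slot 12 is free => place at 12.
822 hashes to 3; slot 3 is free => place at 3.
604 hashes to 6; slot 6 is free => place at 6.
246 hashes to 12; 12 taken => place at 0.
419 hashes to 3; 3 taken => place at 4.
870 hashes to 12; 12,0,3 taken => place at 8.
Table: [246, —, —, 822, 419, —, 604, —, 870, —, —, —, 480]
Lookup 870: h=12, probe 12,0,3,8 → found at 8.

4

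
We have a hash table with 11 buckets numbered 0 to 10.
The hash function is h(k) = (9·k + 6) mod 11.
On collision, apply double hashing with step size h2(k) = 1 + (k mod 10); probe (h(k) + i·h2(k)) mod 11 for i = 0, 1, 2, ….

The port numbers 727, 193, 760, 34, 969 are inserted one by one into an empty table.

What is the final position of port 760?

727 hashes to 4; slot 4 is free => place at 4.
193 hashes to 5; slot 5 is free => place at 5.
760 hashes to 4, h2=1; 4,5 taken => place at 6.
34 hashes to 4, h2=5; 4 taken => place at 9.
969 hashes to 4, h2=10; 4 taken => place at 3.
Table: [∅, ∅, ∅, 969, 727, 193, 760, ∅, ∅, 34, ∅]

6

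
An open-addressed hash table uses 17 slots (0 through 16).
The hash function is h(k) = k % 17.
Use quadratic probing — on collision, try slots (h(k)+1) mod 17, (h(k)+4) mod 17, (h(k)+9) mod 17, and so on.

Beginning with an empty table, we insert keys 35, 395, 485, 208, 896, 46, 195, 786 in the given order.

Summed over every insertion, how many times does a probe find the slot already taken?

6

35: h=1 -> slot 1
395: h=4 -> slot 4
485: h=9 -> slot 9
208: h=4, probe 4,5 -> slot 5
896: h=12 -> slot 12
46: h=12, probe 12,13 -> slot 13
195: h=8 -> slot 8
786: h=4, probe 4,5,8,13,3 -> slot 3
Table: [—, 35, —, 786, 395, 208, —, —, 195, 485, —, —, 896, 46, —, —, —]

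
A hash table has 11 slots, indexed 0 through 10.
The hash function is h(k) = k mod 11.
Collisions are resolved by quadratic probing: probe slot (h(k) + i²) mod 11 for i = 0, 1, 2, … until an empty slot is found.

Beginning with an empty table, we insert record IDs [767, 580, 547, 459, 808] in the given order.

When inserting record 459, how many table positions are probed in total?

4

767 hashes to 8; slot 8 is free => place at 8.
580 hashes to 8; 8 taken => place at 9.
547 hashes to 8; 8,9 taken => place at 1.
459 hashes to 8; 8,9,1 taken => place at 6.
808 hashes to 5; slot 5 is free => place at 5.
Table: [_, 547, _, _, _, 808, 459, _, 767, 580, _]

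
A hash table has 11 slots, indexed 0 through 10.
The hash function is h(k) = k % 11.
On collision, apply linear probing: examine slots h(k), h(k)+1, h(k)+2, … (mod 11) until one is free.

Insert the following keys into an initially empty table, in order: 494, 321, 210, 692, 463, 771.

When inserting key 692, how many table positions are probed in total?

Insert 494: h=10, slot 10 empty -> index 10.
Insert 321: h=2, slot 2 empty -> index 2.
Insert 210: h=1, slot 1 empty -> index 1.
Insert 692: h=10, slot 10 occupied -> index 0.
Insert 463: h=1, slots 1,2 occupied -> index 3.
Insert 771: h=1, slots 1,2,3 occupied -> index 4.
Table: [692, 210, 321, 463, 771, ∅, ∅, ∅, ∅, ∅, 494]

2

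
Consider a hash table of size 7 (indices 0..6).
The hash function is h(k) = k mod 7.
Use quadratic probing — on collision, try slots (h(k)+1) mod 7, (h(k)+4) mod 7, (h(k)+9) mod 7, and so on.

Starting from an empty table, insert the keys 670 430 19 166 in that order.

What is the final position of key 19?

6

670 hashes to 5; slot 5 is free => place at 5.
430 hashes to 3; slot 3 is free => place at 3.
19 hashes to 5; 5 taken => place at 6.
166 hashes to 5; 5,6 taken => place at 2.
Table: [-, -, 166, 430, -, 670, 19]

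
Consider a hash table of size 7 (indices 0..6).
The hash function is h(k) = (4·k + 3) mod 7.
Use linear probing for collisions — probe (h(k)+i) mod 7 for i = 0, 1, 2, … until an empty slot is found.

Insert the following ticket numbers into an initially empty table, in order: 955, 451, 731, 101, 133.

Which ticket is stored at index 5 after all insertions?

133

Insert 955: h=1, slot 1 empty => index 1.
Insert 451: h=1, slot 1 occupied => index 2.
Insert 731: h=1, slots 1,2 occupied => index 3.
Insert 101: h=1, slots 1,2,3 occupied => index 4.
Insert 133: h=3, slots 3,4 occupied => index 5.
Table: [∅, 955, 451, 731, 101, 133, ∅]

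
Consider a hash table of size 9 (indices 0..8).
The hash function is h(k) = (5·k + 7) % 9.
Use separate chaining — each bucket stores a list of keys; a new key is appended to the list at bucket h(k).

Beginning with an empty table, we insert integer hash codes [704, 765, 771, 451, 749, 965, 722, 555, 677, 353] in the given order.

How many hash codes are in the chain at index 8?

Insert 704: h=8, bucket 8 empty → new chain.
Insert 765: h=7, bucket 7 empty → new chain.
Insert 771: h=1, bucket 1 empty → new chain.
Insert 451: h=3, bucket 3 empty → new chain.
Insert 749: h=8, bucket 8 nonempty → append to chain.
Insert 965: h=8, bucket 8 nonempty → append to chain.
Insert 722: h=8, bucket 8 nonempty → append to chain.
Insert 555: h=1, bucket 1 nonempty → append to chain.
Insert 677: h=8, bucket 8 nonempty → append to chain.
Insert 353: h=8, bucket 8 nonempty → append to chain.
Final buckets:
0: _
1: 771 -> 555
2: _
3: 451
4: _
5: _
6: _
7: 765
8: 704 -> 749 -> 965 -> 722 -> 677 -> 353

6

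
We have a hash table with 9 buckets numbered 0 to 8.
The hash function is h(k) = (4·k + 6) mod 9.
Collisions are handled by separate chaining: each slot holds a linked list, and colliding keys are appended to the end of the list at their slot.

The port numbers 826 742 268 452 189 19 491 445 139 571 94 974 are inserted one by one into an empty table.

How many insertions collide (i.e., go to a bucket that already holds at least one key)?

826 -> bucket 7
742 -> bucket 4
268 -> bucket 7 (collision)
452 -> bucket 5
189 -> bucket 6
19 -> bucket 1
491 -> bucket 8
445 -> bucket 4 (collision)
139 -> bucket 4 (collision)
571 -> bucket 4 (collision)
94 -> bucket 4 (collision)
974 -> bucket 5 (collision)
Final buckets:
0: ∅
1: 19
2: ∅
3: ∅
4: 742 -> 445 -> 139 -> 571 -> 94
5: 452 -> 974
6: 189
7: 826 -> 268
8: 491

6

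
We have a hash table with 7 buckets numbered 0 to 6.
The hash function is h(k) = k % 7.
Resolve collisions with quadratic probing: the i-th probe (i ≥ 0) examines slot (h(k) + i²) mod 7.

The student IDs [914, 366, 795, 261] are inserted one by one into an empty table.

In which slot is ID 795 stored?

5

914: h=4 -> slot 4
366: h=2 -> slot 2
795: h=4, probe 4,5 -> slot 5
261: h=2, probe 2,3 -> slot 3
Table: [-, -, 366, 261, 914, 795, -]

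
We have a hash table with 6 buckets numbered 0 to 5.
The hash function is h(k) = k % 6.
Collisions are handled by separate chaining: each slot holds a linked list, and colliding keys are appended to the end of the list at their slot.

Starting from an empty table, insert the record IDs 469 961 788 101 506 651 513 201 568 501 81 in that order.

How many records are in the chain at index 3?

469 → bucket 1
961 → bucket 1 (collision)
788 → bucket 2
101 → bucket 5
506 → bucket 2 (collision)
651 → bucket 3
513 → bucket 3 (collision)
201 → bucket 3 (collision)
568 → bucket 4
501 → bucket 3 (collision)
81 → bucket 3 (collision)
Final buckets:
0: ∅
1: 469 -> 961
2: 788 -> 506
3: 651 -> 513 -> 201 -> 501 -> 81
4: 568
5: 101

5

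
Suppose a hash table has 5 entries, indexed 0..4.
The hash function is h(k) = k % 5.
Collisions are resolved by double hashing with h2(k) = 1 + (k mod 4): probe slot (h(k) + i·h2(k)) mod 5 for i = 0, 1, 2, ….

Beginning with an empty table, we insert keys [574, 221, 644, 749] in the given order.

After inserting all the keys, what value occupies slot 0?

Insert 574: h=4, slot 4 empty → index 4.
Insert 221: h=1, slot 1 empty → index 1.
Insert 644: h=4, h2=1, slot 4 occupied → index 0.
Insert 749: h=4, h2=2, slots 4,1 occupied → index 3.
Table: [644, 221, -, 749, 574]

644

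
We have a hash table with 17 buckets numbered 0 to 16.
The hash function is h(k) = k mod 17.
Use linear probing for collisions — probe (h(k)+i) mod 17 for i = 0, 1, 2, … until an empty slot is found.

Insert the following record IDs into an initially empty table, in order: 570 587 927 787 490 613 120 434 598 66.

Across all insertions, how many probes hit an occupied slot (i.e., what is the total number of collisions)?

7

570: h=9 → slot 9
587: h=9, probe 9,10 → slot 10
927: h=9, probe 9,10,11 → slot 11
787: h=5 → slot 5
490: h=14 → slot 14
613: h=1 → slot 1
120: h=1, probe 1,2 → slot 2
434: h=9, probe 9,10,11,12 → slot 12
598: h=3 → slot 3
66: h=15 → slot 15
Table: [_, 613, 120, 598, _, 787, _, _, _, 570, 587, 927, 434, _, 490, 66, _]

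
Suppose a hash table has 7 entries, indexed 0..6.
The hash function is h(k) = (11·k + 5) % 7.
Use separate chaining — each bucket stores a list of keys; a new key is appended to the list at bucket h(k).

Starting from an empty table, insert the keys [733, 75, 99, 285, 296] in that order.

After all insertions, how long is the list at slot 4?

Insert 733: h=4, bucket 4 empty -> new chain.
Insert 75: h=4, bucket 4 nonempty -> append to chain.
Insert 99: h=2, bucket 2 empty -> new chain.
Insert 285: h=4, bucket 4 nonempty -> append to chain.
Insert 296: h=6, bucket 6 empty -> new chain.
Final buckets:
0: ∅
1: ∅
2: 99
3: ∅
4: 733 -> 75 -> 285
5: ∅
6: 296

3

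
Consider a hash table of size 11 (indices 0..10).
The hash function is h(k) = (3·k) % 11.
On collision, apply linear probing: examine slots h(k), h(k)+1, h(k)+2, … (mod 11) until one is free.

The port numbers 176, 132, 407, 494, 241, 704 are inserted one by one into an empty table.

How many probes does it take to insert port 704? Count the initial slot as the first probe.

4

176: h=0 => slot 0
132: h=0, probe 0,1 => slot 1
407: h=0, probe 0,1,2 => slot 2
494: h=8 => slot 8
241: h=8, probe 8,9 => slot 9
704: h=0, probe 0,1,2,3 => slot 3
Table: [176, 132, 407, 704, ., ., ., ., 494, 241, .]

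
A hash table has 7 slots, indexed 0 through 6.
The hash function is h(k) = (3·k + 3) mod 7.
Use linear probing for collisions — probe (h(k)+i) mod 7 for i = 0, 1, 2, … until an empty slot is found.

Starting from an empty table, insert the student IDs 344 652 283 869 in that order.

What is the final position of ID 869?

1

Insert 344: h=6, slot 6 empty → index 6.
Insert 652: h=6, slot 6 occupied → index 0.
Insert 283: h=5, slot 5 empty → index 5.
Insert 869: h=6, slots 6,0 occupied → index 1.
Table: [652, 869, _, _, _, 283, 344]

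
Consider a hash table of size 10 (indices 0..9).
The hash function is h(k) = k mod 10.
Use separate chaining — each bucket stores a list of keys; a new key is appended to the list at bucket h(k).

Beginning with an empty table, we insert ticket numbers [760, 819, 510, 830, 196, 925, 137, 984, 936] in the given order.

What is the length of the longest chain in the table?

760 → bucket 0
819 → bucket 9
510 → bucket 0 (collision)
830 → bucket 0 (collision)
196 → bucket 6
925 → bucket 5
137 → bucket 7
984 → bucket 4
936 → bucket 6 (collision)
Final buckets:
0: 760 -> 510 -> 830
1: —
2: —
3: —
4: 984
5: 925
6: 196 -> 936
7: 137
8: —
9: 819

3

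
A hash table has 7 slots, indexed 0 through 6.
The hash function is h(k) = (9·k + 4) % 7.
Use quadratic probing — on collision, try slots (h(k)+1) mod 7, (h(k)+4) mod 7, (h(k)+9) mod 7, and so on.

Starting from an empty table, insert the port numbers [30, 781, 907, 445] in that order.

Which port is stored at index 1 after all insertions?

Insert 30: h=1, slot 1 empty => index 1.
Insert 781: h=5, slot 5 empty => index 5.
Insert 907: h=5, slot 5 occupied => index 6.
Insert 445: h=5, slots 5,6 occupied => index 2.
Table: [., 30, 445, ., ., 781, 907]

30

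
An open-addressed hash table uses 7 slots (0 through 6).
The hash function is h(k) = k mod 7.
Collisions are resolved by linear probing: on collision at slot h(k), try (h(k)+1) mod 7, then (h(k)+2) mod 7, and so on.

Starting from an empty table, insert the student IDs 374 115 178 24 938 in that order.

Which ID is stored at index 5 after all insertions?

178

374 hashes to 3; slot 3 is free -> place at 3.
115 hashes to 3; 3 taken -> place at 4.
178 hashes to 3; 3,4 taken -> place at 5.
24 hashes to 3; 3,4,5 taken -> place at 6.
938 hashes to 0; slot 0 is free -> place at 0.
Table: [938, _, _, 374, 115, 178, 24]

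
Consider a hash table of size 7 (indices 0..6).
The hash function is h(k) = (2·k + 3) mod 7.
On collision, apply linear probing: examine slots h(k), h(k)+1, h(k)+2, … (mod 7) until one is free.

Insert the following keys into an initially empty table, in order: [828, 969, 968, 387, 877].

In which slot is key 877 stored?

Insert 828: h=0, slot 0 empty -> index 0.
Insert 969: h=2, slot 2 empty -> index 2.
Insert 968: h=0, slot 0 occupied -> index 1.
Insert 387: h=0, slots 0,1,2 occupied -> index 3.
Insert 877: h=0, slots 0,1,2,3 occupied -> index 4.
Table: [828, 968, 969, 387, 877, _, _]

4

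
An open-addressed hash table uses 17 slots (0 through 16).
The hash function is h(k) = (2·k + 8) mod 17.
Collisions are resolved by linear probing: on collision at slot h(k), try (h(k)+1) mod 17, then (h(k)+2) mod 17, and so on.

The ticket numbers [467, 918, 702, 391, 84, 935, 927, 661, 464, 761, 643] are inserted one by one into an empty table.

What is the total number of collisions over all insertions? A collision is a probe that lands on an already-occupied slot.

467 hashes to 7; slot 7 is free => place at 7.
918 hashes to 8; slot 8 is free => place at 8.
702 hashes to 1; slot 1 is free => place at 1.
391 hashes to 8; 8 taken => place at 9.
84 hashes to 6; slot 6 is free => place at 6.
935 hashes to 8; 8,9 taken => place at 10.
927 hashes to 9; 9,10 taken => place at 11.
661 hashes to 4; slot 4 is free => place at 4.
464 hashes to 1; 1 taken => place at 2.
761 hashes to 0; slot 0 is free => place at 0.
643 hashes to 2; 2 taken => place at 3.
Table: [761, 702, 464, 643, 661, ., 84, 467, 918, 391, 935, 927, ., ., ., ., .]

7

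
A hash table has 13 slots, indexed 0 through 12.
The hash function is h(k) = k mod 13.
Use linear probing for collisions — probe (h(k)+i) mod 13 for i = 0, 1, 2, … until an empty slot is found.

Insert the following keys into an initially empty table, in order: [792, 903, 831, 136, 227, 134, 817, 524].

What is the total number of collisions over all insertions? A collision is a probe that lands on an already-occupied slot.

5

Insert 792: h=12, slot 12 empty => index 12.
Insert 903: h=6, slot 6 empty => index 6.
Insert 831: h=12, slot 12 occupied => index 0.
Insert 136: h=6, slot 6 occupied => index 7.
Insert 227: h=6, slots 6,7 occupied => index 8.
Insert 134: h=4, slot 4 empty => index 4.
Insert 817: h=11, slot 11 empty => index 11.
Insert 524: h=4, slot 4 occupied => index 5.
Table: [831, _, _, _, 134, 524, 903, 136, 227, _, _, 817, 792]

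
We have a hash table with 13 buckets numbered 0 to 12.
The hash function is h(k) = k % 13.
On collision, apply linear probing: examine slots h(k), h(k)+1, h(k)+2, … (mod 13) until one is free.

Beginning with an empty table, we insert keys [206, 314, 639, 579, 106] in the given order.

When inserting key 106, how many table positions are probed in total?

206: h=11 → slot 11
314: h=2 → slot 2
639: h=2, probe 2,3 → slot 3
579: h=7 → slot 7
106: h=2, probe 2,3,4 → slot 4
Table: [_, _, 314, 639, 106, _, _, 579, _, _, _, 206, _]

3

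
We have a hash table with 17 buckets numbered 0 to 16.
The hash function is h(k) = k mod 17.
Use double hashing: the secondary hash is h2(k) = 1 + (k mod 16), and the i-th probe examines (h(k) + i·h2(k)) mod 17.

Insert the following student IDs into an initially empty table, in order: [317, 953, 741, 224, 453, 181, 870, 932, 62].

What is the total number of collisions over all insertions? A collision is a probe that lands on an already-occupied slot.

7

317 hashes to 11; slot 11 is free → place at 11.
953 hashes to 1; slot 1 is free → place at 1.
741 hashes to 10; slot 10 is free → place at 10.
224 hashes to 3; slot 3 is free → place at 3.
453 hashes to 11, h2=6; 11 taken → place at 0.
181 hashes to 11, h2=6; 11,0 taken → place at 6.
870 hashes to 3, h2=7; 3,10,0 taken → place at 7.
932 hashes to 14; slot 14 is free → place at 14.
62 hashes to 11, h2=15; 11 taken → place at 9.
Table: [453, 953, -, 224, -, -, 181, 870, -, 62, 741, 317, -, -, 932, -, -]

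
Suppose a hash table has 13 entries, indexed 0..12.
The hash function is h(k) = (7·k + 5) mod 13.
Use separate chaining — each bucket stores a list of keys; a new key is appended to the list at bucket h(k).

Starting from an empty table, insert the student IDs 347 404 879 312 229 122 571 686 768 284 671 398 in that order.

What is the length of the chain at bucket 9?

4

347 -> bucket 3
404 -> bucket 12
879 -> bucket 9
312 -> bucket 5
229 -> bucket 9 (collision)
122 -> bucket 1
571 -> bucket 11
686 -> bucket 10
768 -> bucket 12 (collision)
284 -> bucket 4
671 -> bucket 9 (collision)
398 -> bucket 9 (collision)
Final buckets:
0: .
1: 122
2: .
3: 347
4: 284
5: 312
6: .
7: .
8: .
9: 879 -> 229 -> 671 -> 398
10: 686
11: 571
12: 404 -> 768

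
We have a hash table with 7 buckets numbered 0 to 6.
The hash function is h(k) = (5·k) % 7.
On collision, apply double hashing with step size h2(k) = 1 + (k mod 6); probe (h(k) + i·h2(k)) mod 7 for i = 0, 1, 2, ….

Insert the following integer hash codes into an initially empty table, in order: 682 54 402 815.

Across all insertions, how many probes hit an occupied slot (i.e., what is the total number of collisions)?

2

Insert 682: h=1, slot 1 empty => index 1.
Insert 54: h=4, slot 4 empty => index 4.
Insert 402: h=1, h2=1, slot 1 occupied => index 2.
Insert 815: h=1, h2=6, slot 1 occupied => index 0.
Table: [815, 682, 402, -, 54, -, -]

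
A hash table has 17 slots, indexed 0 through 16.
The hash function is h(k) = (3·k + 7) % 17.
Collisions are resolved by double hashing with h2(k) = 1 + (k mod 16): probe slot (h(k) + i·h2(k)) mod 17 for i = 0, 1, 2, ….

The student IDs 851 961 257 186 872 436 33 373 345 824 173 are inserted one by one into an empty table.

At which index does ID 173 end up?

851: h=10 → slot 10
961: h=0 → slot 0
257: h=13 → slot 13
186: h=4 → slot 4
872: h=5 → slot 5
436: h=6 → slot 6
33: h=4, h2=2, probe 4,6,8 → slot 8
373: h=4, h2=6, probe 4,10,16 → slot 16
345: h=5, h2=10, probe 5,15 → slot 15
824: h=14 → slot 14
173: h=16, h2=14, probe 16,13,10,7 → slot 7
Table: [961, ., ., ., 186, 872, 436, 173, 33, ., 851, ., ., 257, 824, 345, 373]

7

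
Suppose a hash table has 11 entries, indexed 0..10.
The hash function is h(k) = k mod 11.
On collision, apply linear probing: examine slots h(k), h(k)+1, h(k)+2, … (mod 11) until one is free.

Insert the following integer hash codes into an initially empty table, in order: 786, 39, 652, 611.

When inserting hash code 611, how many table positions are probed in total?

2

Insert 786: h=5, slot 5 empty => index 5.
Insert 39: h=6, slot 6 empty => index 6.
Insert 652: h=3, slot 3 empty => index 3.
Insert 611: h=6, slot 6 occupied => index 7.
Table: [—, —, —, 652, —, 786, 39, 611, —, —, —]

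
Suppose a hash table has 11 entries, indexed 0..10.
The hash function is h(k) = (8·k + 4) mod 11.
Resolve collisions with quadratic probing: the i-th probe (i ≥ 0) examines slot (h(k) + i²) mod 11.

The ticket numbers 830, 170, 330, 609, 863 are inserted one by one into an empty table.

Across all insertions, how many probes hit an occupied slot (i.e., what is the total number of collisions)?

4

Insert 830: h=0, slot 0 empty -> index 0.
Insert 170: h=0, slot 0 occupied -> index 1.
Insert 330: h=4, slot 4 empty -> index 4.
Insert 609: h=3, slot 3 empty -> index 3.
Insert 863: h=0, slots 0,1,4 occupied -> index 9.
Table: [830, 170, ∅, 609, 330, ∅, ∅, ∅, ∅, 863, ∅]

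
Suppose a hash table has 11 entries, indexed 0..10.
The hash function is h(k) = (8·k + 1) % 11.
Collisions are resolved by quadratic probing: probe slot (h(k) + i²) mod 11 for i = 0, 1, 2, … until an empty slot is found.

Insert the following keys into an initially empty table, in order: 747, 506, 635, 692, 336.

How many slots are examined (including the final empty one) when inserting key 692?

Insert 747: h=4, slot 4 empty => index 4.
Insert 506: h=1, slot 1 empty => index 1.
Insert 635: h=10, slot 10 empty => index 10.
Insert 692: h=4, slot 4 occupied => index 5.
Insert 336: h=5, slot 5 occupied => index 6.
Table: [-, 506, -, -, 747, 692, 336, -, -, -, 635]

2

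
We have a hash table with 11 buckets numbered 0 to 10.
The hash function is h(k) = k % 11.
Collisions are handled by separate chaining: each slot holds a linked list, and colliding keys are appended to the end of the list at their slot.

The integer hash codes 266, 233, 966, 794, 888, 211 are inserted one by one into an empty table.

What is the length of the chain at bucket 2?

266 -> bucket 2
233 -> bucket 2 (collision)
966 -> bucket 9
794 -> bucket 2 (collision)
888 -> bucket 8
211 -> bucket 2 (collision)
Final buckets:
0: —
1: —
2: 266 -> 233 -> 794 -> 211
3: —
4: —
5: —
6: —
7: —
8: 888
9: 966
10: —

4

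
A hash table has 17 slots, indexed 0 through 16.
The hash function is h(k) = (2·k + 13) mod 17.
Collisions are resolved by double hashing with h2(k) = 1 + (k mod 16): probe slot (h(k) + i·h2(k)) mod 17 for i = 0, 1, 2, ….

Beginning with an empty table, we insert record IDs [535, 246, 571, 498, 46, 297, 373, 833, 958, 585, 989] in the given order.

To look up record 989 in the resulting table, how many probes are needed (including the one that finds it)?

5

535 hashes to 12; slot 12 is free → place at 12.
246 hashes to 12, h2=7; 12 taken → place at 2.
571 hashes to 16; slot 16 is free → place at 16.
498 hashes to 6; slot 6 is free → place at 6.
46 hashes to 3; slot 3 is free → place at 3.
297 hashes to 12, h2=10; 12 taken → place at 5.
373 hashes to 11; slot 11 is free → place at 11.
833 hashes to 13; slot 13 is free → place at 13.
958 hashes to 8; slot 8 is free → place at 8.
585 hashes to 10; slot 10 is free → place at 10.
989 hashes to 2, h2=14; 2,16,13,10 taken → place at 7.
Table: [∅, ∅, 246, 46, ∅, 297, 498, 989, 958, ∅, 585, 373, 535, 833, ∅, ∅, 571]
Lookup 989: h=2, h2=14, probe 2,16,13,10,7 → found at 7.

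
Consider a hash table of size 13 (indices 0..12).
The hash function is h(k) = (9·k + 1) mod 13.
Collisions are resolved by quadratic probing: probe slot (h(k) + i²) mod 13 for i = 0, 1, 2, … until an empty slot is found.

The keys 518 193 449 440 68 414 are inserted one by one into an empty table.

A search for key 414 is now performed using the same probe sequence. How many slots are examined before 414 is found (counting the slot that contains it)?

4

518 hashes to 9; slot 9 is free → place at 9.
193 hashes to 9; 9 taken → place at 10.
449 hashes to 12; slot 12 is free → place at 12.
440 hashes to 9; 9,10 taken → place at 0.
68 hashes to 2; slot 2 is free → place at 2.
414 hashes to 9; 9,10,0 taken → place at 5.
Table: [440, -, 68, -, -, 414, -, -, -, 518, 193, -, 449]
Lookup 414: h=9, probe 9,10,0,5 → found at 5.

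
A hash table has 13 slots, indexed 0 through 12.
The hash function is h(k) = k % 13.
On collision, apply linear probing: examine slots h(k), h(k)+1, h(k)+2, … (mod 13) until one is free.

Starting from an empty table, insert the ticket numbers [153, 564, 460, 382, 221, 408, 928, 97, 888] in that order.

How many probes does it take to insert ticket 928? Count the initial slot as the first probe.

5

153 hashes to 10; slot 10 is free → place at 10.
564 hashes to 5; slot 5 is free → place at 5.
460 hashes to 5; 5 taken → place at 6.
382 hashes to 5; 5,6 taken → place at 7.
221 hashes to 0; slot 0 is free → place at 0.
408 hashes to 5; 5,6,7 taken → place at 8.
928 hashes to 5; 5,6,7,8 taken → place at 9.
97 hashes to 6; 6,7,8,9,10 taken → place at 11.
888 hashes to 4; slot 4 is free → place at 4.
Table: [221, -, -, -, 888, 564, 460, 382, 408, 928, 153, 97, -]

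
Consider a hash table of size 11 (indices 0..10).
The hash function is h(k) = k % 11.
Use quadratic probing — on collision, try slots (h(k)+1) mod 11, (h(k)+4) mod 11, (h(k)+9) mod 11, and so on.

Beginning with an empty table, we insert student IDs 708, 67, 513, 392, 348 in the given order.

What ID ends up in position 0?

348

708: h=4 => slot 4
67: h=1 => slot 1
513: h=7 => slot 7
392: h=7, probe 7,8 => slot 8
348: h=7, probe 7,8,0 => slot 0
Table: [348, 67, _, _, 708, _, _, 513, 392, _, _]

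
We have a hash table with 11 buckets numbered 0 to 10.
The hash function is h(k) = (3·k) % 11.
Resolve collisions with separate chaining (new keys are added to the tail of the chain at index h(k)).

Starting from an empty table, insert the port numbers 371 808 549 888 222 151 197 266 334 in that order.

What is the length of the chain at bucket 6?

2

Insert 371: h=2, bucket 2 empty → new chain.
Insert 808: h=4, bucket 4 empty → new chain.
Insert 549: h=8, bucket 8 empty → new chain.
Insert 888: h=2, bucket 2 nonempty → append to chain.
Insert 222: h=6, bucket 6 empty → new chain.
Insert 151: h=2, bucket 2 nonempty → append to chain.
Insert 197: h=8, bucket 8 nonempty → append to chain.
Insert 266: h=6, bucket 6 nonempty → append to chain.
Insert 334: h=1, bucket 1 empty → new chain.
Final buckets:
0: —
1: 334
2: 371 -> 888 -> 151
3: —
4: 808
5: —
6: 222 -> 266
7: —
8: 549 -> 197
9: —
10: —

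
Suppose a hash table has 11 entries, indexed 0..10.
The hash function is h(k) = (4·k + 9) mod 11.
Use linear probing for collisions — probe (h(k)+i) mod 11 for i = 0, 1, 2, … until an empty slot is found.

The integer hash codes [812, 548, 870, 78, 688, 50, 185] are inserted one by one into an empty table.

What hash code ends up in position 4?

78

Insert 812: h=1, slot 1 empty → index 1.
Insert 548: h=1, slot 1 occupied → index 2.
Insert 870: h=2, slot 2 occupied → index 3.
Insert 78: h=2, slots 2,3 occupied → index 4.
Insert 688: h=0, slot 0 empty → index 0.
Insert 50: h=0, slots 0,1,2,3,4 occupied → index 5.
Insert 185: h=1, slots 1,2,3,4,5 occupied → index 6.
Table: [688, 812, 548, 870, 78, 50, 185, _, _, _, _]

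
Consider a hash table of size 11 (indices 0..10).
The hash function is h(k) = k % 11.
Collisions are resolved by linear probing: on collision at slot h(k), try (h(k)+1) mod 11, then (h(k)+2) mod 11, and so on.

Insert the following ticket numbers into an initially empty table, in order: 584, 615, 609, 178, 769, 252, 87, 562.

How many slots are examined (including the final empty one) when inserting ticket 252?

5

584 hashes to 1; slot 1 is free => place at 1.
615 hashes to 10; slot 10 is free => place at 10.
609 hashes to 4; slot 4 is free => place at 4.
178 hashes to 2; slot 2 is free => place at 2.
769 hashes to 10; 10 taken => place at 0.
252 hashes to 10; 10,0,1,2 taken => place at 3.
87 hashes to 10; 10,0,1,2,3,4 taken => place at 5.
562 hashes to 1; 1,2,3,4,5 taken => place at 6.
Table: [769, 584, 178, 252, 609, 87, 562, _, _, _, 615]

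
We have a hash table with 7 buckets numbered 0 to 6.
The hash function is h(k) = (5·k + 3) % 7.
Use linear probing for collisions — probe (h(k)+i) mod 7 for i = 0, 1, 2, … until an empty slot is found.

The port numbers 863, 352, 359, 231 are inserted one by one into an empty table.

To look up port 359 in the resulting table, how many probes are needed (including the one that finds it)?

863 hashes to 6; slot 6 is free => place at 6.
352 hashes to 6; 6 taken => place at 0.
359 hashes to 6; 6,0 taken => place at 1.
231 hashes to 3; slot 3 is free => place at 3.
Table: [352, 359, _, 231, _, _, 863]
Lookup 359: h=6, probe 6,0,1 → found at 1.

3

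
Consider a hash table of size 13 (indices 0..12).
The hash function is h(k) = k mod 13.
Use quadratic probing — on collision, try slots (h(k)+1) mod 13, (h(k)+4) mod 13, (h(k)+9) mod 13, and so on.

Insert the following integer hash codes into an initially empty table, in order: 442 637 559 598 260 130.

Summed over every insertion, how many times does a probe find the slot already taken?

15

442: h=0 -> slot 0
637: h=0, probe 0,1 -> slot 1
559: h=0, probe 0,1,4 -> slot 4
598: h=0, probe 0,1,4,9 -> slot 9
260: h=0, probe 0,1,4,9,3 -> slot 3
130: h=0, probe 0,1,4,9,3,12 -> slot 12
Table: [442, 637, -, 260, 559, -, -, -, -, 598, -, -, 130]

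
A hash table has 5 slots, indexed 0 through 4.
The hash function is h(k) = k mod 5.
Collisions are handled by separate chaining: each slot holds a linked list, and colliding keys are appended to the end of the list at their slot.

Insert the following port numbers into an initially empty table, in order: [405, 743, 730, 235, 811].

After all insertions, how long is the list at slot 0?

Insert 405: h=0, bucket 0 empty → new chain.
Insert 743: h=3, bucket 3 empty → new chain.
Insert 730: h=0, bucket 0 nonempty → append to chain.
Insert 235: h=0, bucket 0 nonempty → append to chain.
Insert 811: h=1, bucket 1 empty → new chain.
Final buckets:
0: 405 -> 730 -> 235
1: 811
2: -
3: 743
4: -

3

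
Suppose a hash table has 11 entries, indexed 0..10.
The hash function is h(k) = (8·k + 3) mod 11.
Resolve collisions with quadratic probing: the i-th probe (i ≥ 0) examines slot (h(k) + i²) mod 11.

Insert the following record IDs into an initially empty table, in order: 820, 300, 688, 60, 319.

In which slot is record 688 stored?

820 hashes to 7; slot 7 is free => place at 7.
300 hashes to 5; slot 5 is free => place at 5.
688 hashes to 7; 7 taken => place at 8.
60 hashes to 10; slot 10 is free => place at 10.
319 hashes to 3; slot 3 is free => place at 3.
Table: [—, —, —, 319, —, 300, —, 820, 688, —, 60]

8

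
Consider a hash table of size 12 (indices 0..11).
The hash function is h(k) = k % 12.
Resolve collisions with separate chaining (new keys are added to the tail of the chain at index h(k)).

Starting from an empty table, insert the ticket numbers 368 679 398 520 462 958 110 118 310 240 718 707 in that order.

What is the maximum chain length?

4

Insert 368: h=8, bucket 8 empty -> new chain.
Insert 679: h=7, bucket 7 empty -> new chain.
Insert 398: h=2, bucket 2 empty -> new chain.
Insert 520: h=4, bucket 4 empty -> new chain.
Insert 462: h=6, bucket 6 empty -> new chain.
Insert 958: h=10, bucket 10 empty -> new chain.
Insert 110: h=2, bucket 2 nonempty -> append to chain.
Insert 118: h=10, bucket 10 nonempty -> append to chain.
Insert 310: h=10, bucket 10 nonempty -> append to chain.
Insert 240: h=0, bucket 0 empty -> new chain.
Insert 718: h=10, bucket 10 nonempty -> append to chain.
Insert 707: h=11, bucket 11 empty -> new chain.
Final buckets:
0: 240
1: —
2: 398 -> 110
3: —
4: 520
5: —
6: 462
7: 679
8: 368
9: —
10: 958 -> 118 -> 310 -> 718
11: 707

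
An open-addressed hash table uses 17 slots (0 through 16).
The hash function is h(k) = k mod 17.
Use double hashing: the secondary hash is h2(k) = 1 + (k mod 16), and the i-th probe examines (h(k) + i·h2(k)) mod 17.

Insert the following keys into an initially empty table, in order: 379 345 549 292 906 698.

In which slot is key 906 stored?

379: h=5 => slot 5
345: h=5, h2=10, probe 5,15 => slot 15
549: h=5, h2=6, probe 5,11 => slot 11
292: h=3 => slot 3
906: h=5, h2=11, probe 5,16 => slot 16
698: h=1 => slot 1
Table: [_, 698, _, 292, _, 379, _, _, _, _, _, 549, _, _, _, 345, 906]

16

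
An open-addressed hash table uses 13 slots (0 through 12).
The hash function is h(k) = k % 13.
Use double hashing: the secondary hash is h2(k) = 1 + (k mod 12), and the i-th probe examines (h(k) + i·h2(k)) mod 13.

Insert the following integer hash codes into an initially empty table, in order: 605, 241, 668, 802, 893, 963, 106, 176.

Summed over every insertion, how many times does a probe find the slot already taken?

8

Insert 605: h=7, slot 7 empty => index 7.
Insert 241: h=7, h2=2, slot 7 occupied => index 9.
Insert 668: h=5, slot 5 empty => index 5.
Insert 802: h=9, h2=11, slots 9,7,5 occupied => index 3.
Insert 893: h=9, h2=6, slot 9 occupied => index 2.
Insert 963: h=1, slot 1 empty => index 1.
Insert 106: h=2, h2=11, slot 2 occupied => index 0.
Insert 176: h=7, h2=9, slots 7,3 occupied => index 12.
Table: [106, 963, 893, 802, _, 668, _, 605, _, 241, _, _, 176]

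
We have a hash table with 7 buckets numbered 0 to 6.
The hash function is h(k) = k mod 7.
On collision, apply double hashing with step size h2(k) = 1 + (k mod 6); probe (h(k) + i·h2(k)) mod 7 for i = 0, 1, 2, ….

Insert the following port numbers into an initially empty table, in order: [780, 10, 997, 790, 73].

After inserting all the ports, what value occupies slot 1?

10

Insert 780: h=3, slot 3 empty → index 3.
Insert 10: h=3, h2=5, slot 3 occupied → index 1.
Insert 997: h=3, h2=2, slot 3 occupied → index 5.
Insert 790: h=6, slot 6 empty → index 6.
Insert 73: h=3, h2=2, slots 3,5 occupied → index 0.
Table: [73, 10, -, 780, -, 997, 790]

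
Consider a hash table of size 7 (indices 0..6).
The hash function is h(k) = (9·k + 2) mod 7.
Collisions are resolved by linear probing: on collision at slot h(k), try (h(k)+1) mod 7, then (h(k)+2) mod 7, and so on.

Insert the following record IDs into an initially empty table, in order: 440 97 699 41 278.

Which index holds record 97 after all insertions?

1

440 hashes to 0; slot 0 is free -> place at 0.
97 hashes to 0; 0 taken -> place at 1.
699 hashes to 0; 0,1 taken -> place at 2.
41 hashes to 0; 0,1,2 taken -> place at 3.
278 hashes to 5; slot 5 is free -> place at 5.
Table: [440, 97, 699, 41, _, 278, _]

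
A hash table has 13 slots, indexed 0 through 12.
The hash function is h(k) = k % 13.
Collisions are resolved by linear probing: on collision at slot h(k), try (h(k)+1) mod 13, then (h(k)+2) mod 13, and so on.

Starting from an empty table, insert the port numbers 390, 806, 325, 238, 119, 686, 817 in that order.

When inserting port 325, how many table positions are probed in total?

390: h=0 -> slot 0
806: h=0, probe 0,1 -> slot 1
325: h=0, probe 0,1,2 -> slot 2
238: h=4 -> slot 4
119: h=2, probe 2,3 -> slot 3
686: h=10 -> slot 10
817: h=11 -> slot 11
Table: [390, 806, 325, 119, 238, ., ., ., ., ., 686, 817, .]

3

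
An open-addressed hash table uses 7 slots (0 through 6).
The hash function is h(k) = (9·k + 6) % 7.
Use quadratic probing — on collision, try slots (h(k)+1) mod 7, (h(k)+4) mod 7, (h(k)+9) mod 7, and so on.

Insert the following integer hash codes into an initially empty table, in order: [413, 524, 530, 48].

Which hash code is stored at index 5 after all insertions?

413: h=6 => slot 6
524: h=4 => slot 4
530: h=2 => slot 2
48: h=4, probe 4,5 => slot 5
Table: [∅, ∅, 530, ∅, 524, 48, 413]

48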